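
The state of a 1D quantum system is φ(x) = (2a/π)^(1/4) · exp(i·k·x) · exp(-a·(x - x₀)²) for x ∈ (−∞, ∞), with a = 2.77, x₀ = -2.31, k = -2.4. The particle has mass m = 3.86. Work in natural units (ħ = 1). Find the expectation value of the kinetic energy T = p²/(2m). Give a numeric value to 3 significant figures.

1.10

T = −(ħ²/2m) d²/dx², so ⟨T⟩ = −(ħ²/2m) ∫ φ*·φ'' dx; with m = 3.86.
Gaussian moments (u = x − x₀): ∫u^(2j)·e^(−2au²) du = (2j−1)!!/(4a)^j · √(π/(2a)), odd powers integrate to 0; here √(π/(2a)) = 0.75304. Derivatives: φ′ = (ik − 2au)·φ, φ″ = ((ik − 2au)² − 2a)·φ; the odd-in-u pieces drop out.
⟨T⟩ = 1.1049.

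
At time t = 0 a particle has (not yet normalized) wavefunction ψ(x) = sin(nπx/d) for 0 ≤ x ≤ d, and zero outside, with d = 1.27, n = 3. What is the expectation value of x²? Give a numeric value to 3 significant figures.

⟨x²⟩ = ∫ x²·|ψ|² dx / ∫|ψ|² dx (integrals over the domain).
With sin²θ = (1 − cos2θ)/2 on 0 ≤ x ≤ d: ∫sin²(nπx/d) dx = d/2, ∫x·sin²(nπx/d) dx = d²/4, ∫x²·sin²(nπx/d) dx = d³·(1/6 − 1/(4n²π²)); higher powers xᵏ the same way, integrating xᵏ·cos(2nπx/d) by parts.
State is unnormalized: ∫|ψ|² dx = 0.63500, and ∫ψ*·x²·ψ dx = 0.33563, so ⟨x²⟩ = 0.33563 / 0.63500.
⟨x²⟩ = 0.52855.

0.529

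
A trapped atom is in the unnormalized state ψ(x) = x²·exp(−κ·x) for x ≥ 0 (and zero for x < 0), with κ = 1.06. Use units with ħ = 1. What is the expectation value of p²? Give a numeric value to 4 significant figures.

0.3745

p² ψ = −ħ² d²ψ/dx²; ⟨p²⟩ = −ħ² ∫ ψ*·ψ'' dx / ∫|ψ|² dx.
Differentiate x²·exp(−κ·x) with the product rule; every integrand then reduces to terms xʲ·e^(−2κx) on [0, ∞), with ∫₀^∞ xʲ·e^(−2κx) dx = j!/(2κ)^(j+1).
State is unnormalized: ∫|ψ|² dx = 0.56044, and ∫ψ*·(−ħ² ψ'') dx = 0.20990, so ⟨p²⟩ = 0.20990 / 0.56044.
⟨p²⟩ = 0.37453.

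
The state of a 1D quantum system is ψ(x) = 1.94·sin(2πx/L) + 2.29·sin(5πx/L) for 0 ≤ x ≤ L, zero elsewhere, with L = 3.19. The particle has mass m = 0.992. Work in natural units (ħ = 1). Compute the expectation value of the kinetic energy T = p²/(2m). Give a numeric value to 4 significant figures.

7.932

T = −(ħ²/2m) d²/dx², so ⟨T⟩ = −(ħ²/2m) ∫ ψ*·ψ'' dx / ∫|ψ|² dx; with m = 0.992.
d²/dx² sin(jπx/L) = −(jπ/L)²·sin(jπx/L); on 0 ≤ x ≤ L, ∫sin²(jπx/L) dx = L/2 and ∫sin(jπx/L)·sin(lπx/L) dx = 0 for j ≠ l, so only diagonal terms survive in ∫|ψ|² and ∫ψ·ψ″; ∫ψ·ψ′ dx = [ψ²/2] between the walls = 0.
State is unnormalized: ∫|ψ|² dx = 14.367, and ∫ψ*·(−ħ²/2m · ψ'') dx = 113.96, so ⟨T⟩ = 113.96 / 14.367.
⟨T⟩ = 7.9320.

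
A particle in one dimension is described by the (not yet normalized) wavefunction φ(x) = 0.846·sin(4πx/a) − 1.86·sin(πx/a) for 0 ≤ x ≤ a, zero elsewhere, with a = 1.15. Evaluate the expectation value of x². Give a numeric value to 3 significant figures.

⟨x²⟩ = ∫ x²·|φ|² dx / ∫|φ|² dx (integrals over the domain).
On 0 ≤ x ≤ a (j ≠ l): ∫sin²(jπx/a) dx = a/2, ∫sin(jπx/a)·sin(lπx/a) dx = 0; diagonal moments ∫x·sin²(jπx/a) dx = a²/4, ∫x²·sin²(jπx/a) dx = a³·(1/6 − 1/(4j²π²)); cross terms ∫x·sin(jπx/a)·sin(lπx/a) dx = 0 for j + l even and −4jla²/(π²(j² − l²)²) for j + l odd, ∫x²·sin(jπx/a)·sin(lπx/a) dx = (−1)^(j+l)·4jla³/(π²(j² − l²)²); higher powers the same way via product-to-sum and parts.
State is unnormalized: ∫|φ|² dx = 2.4008, and ∫φ*·x²·φ dx = 0.95784, so ⟨x²⟩ = 0.95784 / 2.4008.
⟨x²⟩ = 0.39897.

0.399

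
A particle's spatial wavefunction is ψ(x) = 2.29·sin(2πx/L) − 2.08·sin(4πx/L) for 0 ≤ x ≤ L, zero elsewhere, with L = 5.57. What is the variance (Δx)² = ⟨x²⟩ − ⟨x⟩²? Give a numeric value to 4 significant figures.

0.9350

Compute ⟨x⟩ and ⟨x²⟩ separately, then (Δx)² = ⟨x²⟩ − ⟨x⟩².
On 0 ≤ x ≤ L (j ≠ l): ∫sin²(jπx/L) dx = L/2, ∫sin(jπx/L)·sin(lπx/L) dx = 0; diagonal moments ∫x·sin²(jπx/L) dx = L²/4, ∫x²·sin²(jπx/L) dx = L³·(1/6 − 1/(4j²π²)); cross terms ∫x·sin(jπx/L)·sin(lπx/L) dx = 0 for j + l even and −4jlL²/(π²(j² − l²)²) for j + l odd, ∫x²·sin(jπx/L)·sin(lπx/L) dx = (−1)^(j+l)·4jlL³/(π²(j² − l²)²); higher powers the same way via product-to-sum and parts.
Normalization: ∫|ψ|² dx = 26.654.
⟨x⟩ = 2.7850 and ⟨x²⟩ = 8.6913.
(Δx)² = 8.6913 − (2.7850)² = 0.93503.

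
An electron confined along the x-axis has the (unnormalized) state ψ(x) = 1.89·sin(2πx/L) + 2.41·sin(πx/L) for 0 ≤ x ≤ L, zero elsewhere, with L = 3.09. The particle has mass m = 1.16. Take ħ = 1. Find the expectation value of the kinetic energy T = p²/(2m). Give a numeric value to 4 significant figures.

0.9546

T = −(ħ²/2m) d²/dx², so ⟨T⟩ = −(ħ²/2m) ∫ ψ*·ψ'' dx / ∫|ψ|² dx; with m = 1.16.
d²/dx² sin(jπx/L) = −(jπ/L)²·sin(jπx/L); on 0 ≤ x ≤ L, ∫sin²(jπx/L) dx = L/2 and ∫sin(jπx/L)·sin(lπx/L) dx = 0 for j ≠ l, so only diagonal terms survive in ∫|ψ|² and ∫ψ·ψ″; ∫ψ·ψ′ dx = [ψ²/2] between the walls = 0.
State is unnormalized: ∫|ψ|² dx = 14.492, and ∫ψ*·(−ħ²/2m · ψ'') dx = 13.834, so ⟨T⟩ = 13.834 / 14.492.
⟨T⟩ = 0.95456.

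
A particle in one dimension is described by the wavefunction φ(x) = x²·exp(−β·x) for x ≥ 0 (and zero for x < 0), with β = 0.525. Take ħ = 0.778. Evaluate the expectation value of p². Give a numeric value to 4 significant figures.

p² φ = −ħ² d²φ/dx²; ⟨p²⟩ = −ħ² ∫ φ*·φ'' dx / ∫|φ|² dx.
Differentiate x²·exp(−β·x) with the product rule; every integrand then reduces to terms xʲ·e^(−2βx) on [0, ∞), with ∫₀^∞ xʲ·e^(−2βx) dx = j!/(2β)^(j+1).
State is unnormalized: ∫|φ|² dx = 18.805, and ∫φ*·(−ħ² φ'') dx = 1.0457, so ⟨p²⟩ = 1.0457 / 18.805.
⟨p²⟩ = 0.055610.

0.05561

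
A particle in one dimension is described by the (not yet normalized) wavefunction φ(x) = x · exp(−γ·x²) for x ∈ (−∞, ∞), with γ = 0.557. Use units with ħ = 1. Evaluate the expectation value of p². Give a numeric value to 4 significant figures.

p² φ = −ħ² d²φ/dx²; ⟨p²⟩ = −ħ² ∫ φ*·φ'' dx / ∫|φ|² dx.
Expand each integrand as polynomial × e^(−2γx²) and use ∫x^(2j)·e^(−2γx²) dx = (2j−1)!!/(4γ)^j · √(π/(2γ)), odd powers → 0; here √(π/(2γ)) = 1.6793. Differentiate with the product rule, d/dx e^(−γx²) = −2γx·e^(−γx²).
State is unnormalized: ∫|φ|² dx = 0.75373, and ∫φ*·(−ħ² φ'') dx = 1.2595, so ⟨p²⟩ = 1.2595 / 0.75373.
⟨p²⟩ = 1.6710.

1.671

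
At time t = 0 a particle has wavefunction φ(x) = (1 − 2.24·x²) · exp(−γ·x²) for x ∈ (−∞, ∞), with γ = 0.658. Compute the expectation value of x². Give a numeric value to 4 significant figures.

⟨x²⟩ = ∫ x²·|φ|² dx / ∫|φ|² dx (integrals over the domain).
Expand each integrand as polynomial × e^(−2γx²) and use ∫x^(2j)·e^(−2γx²) dx = (2j−1)!!/(4γ)^j · √(π/(2γ)), odd powers → 0; here √(π/(2γ)) = 1.5451.
State is unnormalized: ∫|φ|² dx = 2.2725, and ∫φ*·x²·φ dx = 3.9673, so ⟨x²⟩ = 3.9673 / 2.2725.
⟨x²⟩ = 1.7458.

1.746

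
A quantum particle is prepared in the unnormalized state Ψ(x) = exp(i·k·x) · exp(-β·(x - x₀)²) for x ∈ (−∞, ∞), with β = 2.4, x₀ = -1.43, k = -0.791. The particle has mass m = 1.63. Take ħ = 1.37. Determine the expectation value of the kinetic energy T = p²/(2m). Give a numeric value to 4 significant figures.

T = −(ħ²/2m) d²/dx², so ⟨T⟩ = −(ħ²/2m) ∫ Ψ*·Ψ'' dx / ∫|Ψ|² dx; with m = 1.63.
Gaussian moments (u = x − x₀): ∫u^(2j)·e^(−2βu²) du = (2j−1)!!/(4β)^j · √(π/(2β)), odd powers integrate to 0; here √(π/(2β)) = 0.80901. Derivatives: Ψ′ = (ik − 2βu)·Ψ, Ψ″ = ((ik − 2βu)² − 2β)·Ψ; the odd-in-u pieces drop out.
State is unnormalized: ∫|Ψ|² dx = 0.80901, and ∫Ψ*·(−ħ²/2m · Ψ'') dx = 1.4093, so ⟨T⟩ = 1.4093 / 0.80901.
⟨T⟩ = 1.7420.

1.742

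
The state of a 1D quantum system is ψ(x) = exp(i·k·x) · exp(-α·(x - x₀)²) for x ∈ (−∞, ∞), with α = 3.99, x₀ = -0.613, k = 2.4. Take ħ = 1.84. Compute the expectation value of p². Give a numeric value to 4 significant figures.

p² ψ = −ħ² d²ψ/dx²; ⟨p²⟩ = −ħ² ∫ ψ*·ψ'' dx / ∫|ψ|² dx.
Gaussian moments (u = x − x₀): ∫u^(2j)·e^(−2αu²) du = (2j−1)!!/(4α)^j · √(π/(2α)), odd powers integrate to 0; here √(π/(2α)) = 0.62744. Derivatives: ψ′ = (ik − 2αu)·ψ, ψ″ = ((ik − 2αu)² − 2α)·ψ; the odd-in-u pieces drop out.
State is unnormalized: ∫|ψ|² dx = 0.62744, and ∫ψ*·(−ħ² ψ'') dx = 20.712, so ⟨p²⟩ = 20.712 / 0.62744.
⟨p²⟩ = 33.010.

33.01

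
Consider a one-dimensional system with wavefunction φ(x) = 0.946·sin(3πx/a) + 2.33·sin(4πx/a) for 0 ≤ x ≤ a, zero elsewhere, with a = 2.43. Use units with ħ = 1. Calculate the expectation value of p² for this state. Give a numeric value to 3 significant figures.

p² φ = −ħ² d²φ/dx²; ⟨p²⟩ = −ħ² ∫ φ*·φ'' dx / ∫|φ|² dx.
d²/dx² sin(jπx/a) = −(jπ/a)²·sin(jπx/a); on 0 ≤ x ≤ a, ∫sin²(jπx/a) dx = a/2 and ∫sin(jπx/a)·sin(lπx/a) dx = 0 for j ≠ l, so only diagonal terms survive in ∫|φ|² and ∫φ·φ″; ∫φ·φ′ dx = [φ²/2] between the walls = 0.
State is unnormalized: ∫|φ|² dx = 7.6834, and ∫φ*·(−ħ² φ'') dx = 192.76, so ⟨p²⟩ = 192.76 / 7.6834.
⟨p²⟩ = 25.087.

25.1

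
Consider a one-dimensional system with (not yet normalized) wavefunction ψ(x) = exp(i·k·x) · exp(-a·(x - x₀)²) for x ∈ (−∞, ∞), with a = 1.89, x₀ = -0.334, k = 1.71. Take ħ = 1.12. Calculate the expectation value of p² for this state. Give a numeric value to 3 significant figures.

p² ψ = −ħ² d²ψ/dx²; ⟨p²⟩ = −ħ² ∫ ψ*·ψ'' dx / ∫|ψ|² dx.
Gaussian moments (u = x − x₀): ∫u^(2j)·e^(−2au²) du = (2j−1)!!/(4a)^j · √(π/(2a)), odd powers integrate to 0; here √(π/(2a)) = 0.91165. Derivatives: ψ′ = (ik − 2au)·ψ, ψ″ = ((ik − 2au)² − 2a)·ψ; the odd-in-u pieces drop out.
State is unnormalized: ∫|ψ|² dx = 0.91165, and ∫ψ*·(−ħ² ψ'') dx = 5.5053, so ⟨p²⟩ = 5.5053 / 0.91165.
⟨p²⟩ = 6.0388.

6.04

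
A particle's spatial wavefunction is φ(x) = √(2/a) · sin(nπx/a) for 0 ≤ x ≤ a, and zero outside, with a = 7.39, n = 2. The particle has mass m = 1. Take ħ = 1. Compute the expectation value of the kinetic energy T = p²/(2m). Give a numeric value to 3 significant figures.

0.361

T = −(ħ²/2m) d²/dx², so ⟨T⟩ = −(ħ²/2m) ∫ φ*·φ'' dx; with m = 1.
d/dx sin(nπx/a) = (nπ/a)·cos(nπx/a) and d²/dx² sin(nπx/a) = −(nπ/a)²·sin(nπx/a); on 0 ≤ x ≤ a, ∫sin²(nπx/a) dx = a/2 and ∫sin(nπx/a)·cos(nπx/a) dx = 0.
⟨T⟩ = 0.36144.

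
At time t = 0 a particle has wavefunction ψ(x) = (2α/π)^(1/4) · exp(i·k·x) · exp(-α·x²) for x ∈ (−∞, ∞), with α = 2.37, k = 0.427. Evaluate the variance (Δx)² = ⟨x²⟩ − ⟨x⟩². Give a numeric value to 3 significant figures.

0.105

Compute ⟨x⟩ and ⟨x²⟩ separately, then (Δx)² = ⟨x²⟩ − ⟨x⟩².
Gaussian moments: ∫x^(2j)·e^(−2αx²) dx = (2j−1)!!/(4α)^j · √(π/(2α)), odd powers integrate to 0; here √(π/(2α)) = 0.81412.
⟨x⟩ = 0.0000 and ⟨x²⟩ = 0.10549.
(Δx)² = 0.10549 − (0.0000)² = 0.10549.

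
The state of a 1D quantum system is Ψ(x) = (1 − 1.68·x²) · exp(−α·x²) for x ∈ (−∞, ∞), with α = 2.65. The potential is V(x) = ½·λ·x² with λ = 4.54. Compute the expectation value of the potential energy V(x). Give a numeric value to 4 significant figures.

⟨V⟩ = ∫ V(x)·|Ψ|² dx / ∫|Ψ|² dx.
Expand each integrand as polynomial × e^(−2αx²) and use ∫x^(2j)·e^(−2αx²) dx = (2j−1)!!/(4α)^j · √(π/(2α)), odd powers → 0; here √(π/(2α)) = 0.76990.
State is unnormalized: ∫|Ψ|² dx = 0.58388, and ∫Ψ*·V(x)·Ψ dx = 0.070212, so ⟨V⟩ = 0.070212 / 0.58388.
⟨V⟩ = 0.12025.

0.1203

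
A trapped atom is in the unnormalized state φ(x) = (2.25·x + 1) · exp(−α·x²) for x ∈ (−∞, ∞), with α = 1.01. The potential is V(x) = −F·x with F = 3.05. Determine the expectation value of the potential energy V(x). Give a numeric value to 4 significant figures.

-1.508

⟨V⟩ = ∫ V(x)·|φ|² dx / ∫|φ|² dx.
Expand each integrand as polynomial × e^(−2αx²) and use ∫x^(2j)·e^(−2αx²) dx = (2j−1)!!/(4α)^j · √(π/(2α)), odd powers → 0; here √(π/(2α)) = 1.2471.
State is unnormalized: ∫|φ|² dx = 2.8098, and ∫φ*·V(x)·φ dx = -4.2367, so ⟨V⟩ = -4.2367 / 2.8098.
⟨V⟩ = -1.5078.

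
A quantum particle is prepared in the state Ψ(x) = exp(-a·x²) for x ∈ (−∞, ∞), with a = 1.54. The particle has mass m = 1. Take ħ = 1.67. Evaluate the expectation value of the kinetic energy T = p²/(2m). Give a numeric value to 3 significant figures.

2.15

T = −(ħ²/2m) d²/dx², so ⟨T⟩ = −(ħ²/2m) ∫ Ψ*·Ψ'' dx / ∫|Ψ|² dx; with m = 1.
Gaussian moments: ∫x^(2j)·e^(−2ax²) dx = (2j−1)!!/(4a)^j · √(π/(2a)), odd powers integrate to 0; here √(π/(2a)) = 1.0099. Derivatives: d/dx e^(−ax²) = −2ax·e^(−ax²), d²/dx² e^(−ax²) = (4a²x² − 2a)·e^(−ax²).
State is unnormalized: ∫|Ψ|² dx = 1.0099, and ∫Ψ*·(−ħ²/2m · Ψ'') dx = 2.1688, so ⟨T⟩ = 2.1688 / 1.0099.
⟨T⟩ = 2.1475.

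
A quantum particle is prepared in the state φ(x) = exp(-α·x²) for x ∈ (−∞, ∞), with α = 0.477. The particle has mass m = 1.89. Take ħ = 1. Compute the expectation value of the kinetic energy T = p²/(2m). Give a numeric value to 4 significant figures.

0.1262

T = −(ħ²/2m) d²/dx², so ⟨T⟩ = −(ħ²/2m) ∫ φ*·φ'' dx / ∫|φ|² dx; with m = 1.89.
Gaussian moments: ∫x^(2j)·e^(−2αx²) dx = (2j−1)!!/(4α)^j · √(π/(2α)), odd powers integrate to 0; here √(π/(2α)) = 1.8147. Derivatives: d/dx e^(−αx²) = −2αx·e^(−αx²), d²/dx² e^(−αx²) = (4α²x² − 2α)·e^(−αx²).
State is unnormalized: ∫|φ|² dx = 1.8147, and ∫φ*·(−ħ²/2m · φ'') dx = 0.22900, so ⟨T⟩ = 0.22900 / 1.8147.
⟨T⟩ = 0.12619.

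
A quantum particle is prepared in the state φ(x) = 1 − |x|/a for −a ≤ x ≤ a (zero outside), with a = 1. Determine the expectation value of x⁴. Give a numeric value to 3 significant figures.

⟨x⁴⟩ = ∫ x⁴·|φ|² dx / ∫|φ|² dx (integrals over the domain).
φ is even, so ∫ over [−a, a] = 2∫₀ᵃ with φ = 1 − x/a there: ∫₀ᵃ (1 − x/a)² dx = a/3, ∫₀ᵃ x²(1 − x/a)² dx = a³/30, ∫₀ᵃ x⁴(1 − x/a)² dx = a⁵/105.
State is unnormalized: ∫|φ|² dx = 0.66667, and ∫φ*·x⁴·φ dx = 0.019048, so ⟨x⁴⟩ = 0.019048 / 0.66667.
⟨x⁴⟩ = 0.028571.

0.0286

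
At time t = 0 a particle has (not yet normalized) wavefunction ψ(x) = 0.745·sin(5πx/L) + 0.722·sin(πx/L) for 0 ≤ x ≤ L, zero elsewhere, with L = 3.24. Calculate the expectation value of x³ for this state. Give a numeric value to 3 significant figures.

⟨x³⟩ = ∫ x³·|ψ|² dx / ∫|ψ|² dx (integrals over the domain).
On 0 ≤ x ≤ L (j ≠ l): ∫sin²(jπx/L) dx = L/2, ∫sin(jπx/L)·sin(lπx/L) dx = 0; diagonal moments ∫x·sin²(jπx/L) dx = L²/4, ∫x²·sin²(jπx/L) dx = L³·(1/6 − 1/(4j²π²)); cross terms ∫x·sin(jπx/L)·sin(lπx/L) dx = 0 for j + l even and −4jlL²/(π²(j² − l²)²) for j + l odd, ∫x²·sin(jπx/L)·sin(lπx/L) dx = (−1)^(j+l)·4jlL³/(π²(j² − l²)²); higher powers the same way via product-to-sum and parts.
State is unnormalized: ∫|ψ|² dx = 1.7436, and ∫ψ*·x³·ψ dx = 13.176, so ⟨x³⟩ = 13.176 / 1.7436.
⟨x³⟩ = 7.5567.

7.56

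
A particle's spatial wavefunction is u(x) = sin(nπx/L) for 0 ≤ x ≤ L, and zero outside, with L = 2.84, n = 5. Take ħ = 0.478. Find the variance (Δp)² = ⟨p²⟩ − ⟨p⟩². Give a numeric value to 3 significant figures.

Compute ⟨p⟩ and ⟨p²⟩ separately; (Δp)² = ⟨p²⟩ − ⟨p⟩².
d/dx sin(nπx/L) = (nπ/L)·cos(nπx/L) and d²/dx² sin(nπx/L) = −(nπ/L)²·sin(nπx/L); on 0 ≤ x ≤ L, ∫sin²(nπx/L) dx = L/2 and ∫sin(nπx/L)·cos(nπx/L) dx = 0.
Normalization: ∫|u|² dx = 1.4200.
⟨p⟩ = 0.0000 and ⟨p²⟩ = 6.9897.
(Δp)² = 6.9897 − (0.0000)² = 6.9897.

6.99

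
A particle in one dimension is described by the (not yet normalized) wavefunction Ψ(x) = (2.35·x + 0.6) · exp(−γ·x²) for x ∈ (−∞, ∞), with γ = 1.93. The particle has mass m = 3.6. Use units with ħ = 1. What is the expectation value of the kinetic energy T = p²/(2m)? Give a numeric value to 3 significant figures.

T = −(ħ²/2m) d²/dx², so ⟨T⟩ = −(ħ²/2m) ∫ Ψ*·Ψ'' dx / ∫|Ψ|² dx; with m = 3.6.
Expand each integrand as polynomial × e^(−2γx²) and use ∫x^(2j)·e^(−2γx²) dx = (2j−1)!!/(4γ)^j · √(π/(2γ)), odd powers → 0; here √(π/(2γ)) = 0.90216. Differentiate with the product rule, d/dx e^(−γx²) = −2γx·e^(−γx²).
State is unnormalized: ∫|Ψ|² dx = 0.97013, and ∫Ψ*·(−ħ²/2m · Ψ'') dx = 0.60603, so ⟨T⟩ = 0.60603 / 0.97013.
⟨T⟩ = 0.62469.

0.625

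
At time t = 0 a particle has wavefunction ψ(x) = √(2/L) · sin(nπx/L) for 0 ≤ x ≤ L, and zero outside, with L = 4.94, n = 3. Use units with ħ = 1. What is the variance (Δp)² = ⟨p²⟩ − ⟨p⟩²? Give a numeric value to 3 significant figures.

Compute ⟨p⟩ and ⟨p²⟩ separately; (Δp)² = ⟨p²⟩ − ⟨p⟩².
d/dx sin(nπx/L) = (nπ/L)·cos(nπx/L) and d²/dx² sin(nπx/L) = −(nπ/L)²·sin(nπx/L); on 0 ≤ x ≤ L, ∫sin²(nπx/L) dx = L/2 and ∫sin(nπx/L)·cos(nπx/L) dx = 0.
⟨p⟩ = 0.0000 and ⟨p²⟩ = 3.6399.
(Δp)² = 3.6399 − (0.0000)² = 3.6399.

3.64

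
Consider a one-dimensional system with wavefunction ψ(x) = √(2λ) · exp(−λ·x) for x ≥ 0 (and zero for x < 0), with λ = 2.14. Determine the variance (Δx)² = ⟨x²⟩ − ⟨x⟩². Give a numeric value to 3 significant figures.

0.0546

Compute ⟨x⟩ and ⟨x²⟩ separately, then (Δx)² = ⟨x²⟩ − ⟨x⟩².
Every integrand reduces to terms xʲ·e^(−2λx) on [0, ∞); use ∫₀^∞ xʲ·e^(−2λx) dx = j!/(2λ)^(j+1).
⟨x⟩ = 0.23364 and ⟨x²⟩ = 0.10918.
(Δx)² = 0.10918 − (0.23364)² = 0.054590.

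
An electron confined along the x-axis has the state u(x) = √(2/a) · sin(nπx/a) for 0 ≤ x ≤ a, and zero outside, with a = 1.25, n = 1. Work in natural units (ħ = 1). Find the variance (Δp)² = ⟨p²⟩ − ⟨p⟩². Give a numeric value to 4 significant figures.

6.317

Compute ⟨p⟩ and ⟨p²⟩ separately; (Δp)² = ⟨p²⟩ − ⟨p⟩².
d/dx sin(nπx/a) = (nπ/a)·cos(nπx/a) and d²/dx² sin(nπx/a) = −(nπ/a)²·sin(nπx/a); on 0 ≤ x ≤ a, ∫sin²(nπx/a) dx = a/2 and ∫sin(nπx/a)·cos(nπx/a) dx = 0.
⟨p⟩ = 0.0000 and ⟨p²⟩ = 6.3165.
(Δp)² = 6.3165 − (0.0000)² = 6.3165.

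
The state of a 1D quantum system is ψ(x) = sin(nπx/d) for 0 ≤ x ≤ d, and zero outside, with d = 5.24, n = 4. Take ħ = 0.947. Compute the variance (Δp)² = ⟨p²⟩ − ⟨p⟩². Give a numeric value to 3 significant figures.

Compute ⟨p⟩ and ⟨p²⟩ separately; (Δp)² = ⟨p²⟩ − ⟨p⟩².
d/dx sin(nπx/d) = (nπ/d)·cos(nπx/d) and d²/dx² sin(nπx/d) = −(nπ/d)²·sin(nπx/d); on 0 ≤ x ≤ d, ∫sin²(nπx/d) dx = d/2 and ∫sin(nπx/d)·cos(nπx/d) dx = 0.
Normalization: ∫|ψ|² dx = 2.6200.
⟨p⟩ = 0.0000 and ⟨p²⟩ = 5.1577.
(Δp)² = 5.1577 − (0.0000)² = 5.1577.

5.16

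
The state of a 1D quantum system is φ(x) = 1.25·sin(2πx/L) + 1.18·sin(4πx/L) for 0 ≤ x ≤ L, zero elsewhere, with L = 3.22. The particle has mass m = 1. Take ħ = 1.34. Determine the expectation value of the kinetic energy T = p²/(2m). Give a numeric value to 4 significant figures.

T = −(ħ²/2m) d²/dx², so ⟨T⟩ = −(ħ²/2m) ∫ φ*·φ'' dx / ∫|φ|² dx; with m = 1.
d²/dx² sin(jπx/L) = −(jπ/L)²·sin(jπx/L); on 0 ≤ x ≤ L, ∫sin²(jπx/L) dx = L/2 and ∫sin(jπx/L)·sin(lπx/L) dx = 0 for j ≠ l, so only diagonal terms survive in ∫|φ|² and ∫φ·φ″; ∫φ·φ′ dx = [φ²/2] between the walls = 0.
State is unnormalized: ∫|φ|² dx = 4.7574, and ∫φ*·(−ħ²/2m · φ'') dx = 39.253, so ⟨T⟩ = 39.253 / 4.7574.
⟨T⟩ = 8.2509.

8.251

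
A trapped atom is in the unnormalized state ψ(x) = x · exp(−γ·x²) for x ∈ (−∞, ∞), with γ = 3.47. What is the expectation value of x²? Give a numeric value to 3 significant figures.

0.216

⟨x²⟩ = ∫ x²·|ψ|² dx / ∫|ψ|² dx (integrals over the domain).
Expand each integrand as polynomial × e^(−2γx²) and use ∫x^(2j)·e^(−2γx²) dx = (2j−1)!!/(4γ)^j · √(π/(2γ)), odd powers → 0; here √(π/(2γ)) = 0.67281.
State is unnormalized: ∫|ψ|² dx = 0.048474, and ∫ψ*·x²·ψ dx = 0.010477, so ⟨x²⟩ = 0.010477 / 0.048474.
⟨x²⟩ = 0.21614.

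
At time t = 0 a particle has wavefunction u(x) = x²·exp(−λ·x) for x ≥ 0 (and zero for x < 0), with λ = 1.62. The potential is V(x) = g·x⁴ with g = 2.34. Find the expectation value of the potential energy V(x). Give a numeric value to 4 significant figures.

35.67

⟨V⟩ = ∫ V(x)·|u|² dx / ∫|u|² dx.
Every integrand reduces to terms xʲ·e^(−2λx) on [0, ∞); use ∫₀^∞ xʲ·e^(−2λx) dx = j!/(2λ)^(j+1).
State is unnormalized: ∫|u|² dx = 0.067218, and ∫u*·V(x)·u dx = 2.3979, so ⟨V⟩ = 2.3979 / 0.067218.
⟨V⟩ = 35.673.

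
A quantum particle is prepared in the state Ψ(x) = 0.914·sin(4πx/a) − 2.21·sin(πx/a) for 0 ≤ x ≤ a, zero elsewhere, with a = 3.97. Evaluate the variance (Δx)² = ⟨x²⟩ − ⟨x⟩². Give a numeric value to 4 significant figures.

Compute ⟨x⟩ and ⟨x²⟩ separately, then (Δx)² = ⟨x²⟩ − ⟨x⟩².
On 0 ≤ x ≤ a (j ≠ l): ∫sin²(jπx/a) dx = a/2, ∫sin(jπx/a)·sin(lπx/a) dx = 0; diagonal moments ∫x·sin²(jπx/a) dx = a²/4, ∫x²·sin²(jπx/a) dx = a³·(1/6 − 1/(4j²π²)); cross terms ∫x·sin(jπx/a)·sin(lπx/a) dx = 0 for j + l even and −4jla²/(π²(j² − l²)²) for j + l odd, ∫x²·sin(jπx/a)·sin(lπx/a) dx = (−1)^(j+l)·4jla³/(π²(j² − l²)²); higher powers the same way via product-to-sum and parts.
Normalization: ∫|Ψ|² dx = 11.353.
⟨x⟩ = 2.0254 and ⟨x²⟩ = 4.7249.
(Δx)² = 4.7249 − (2.0254)² = 0.62265.

0.6227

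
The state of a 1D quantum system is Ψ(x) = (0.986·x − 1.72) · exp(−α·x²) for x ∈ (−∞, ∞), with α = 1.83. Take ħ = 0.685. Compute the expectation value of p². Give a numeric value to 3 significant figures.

p² Ψ = −ħ² d²Ψ/dx²; ⟨p²⟩ = −ħ² ∫ Ψ*·Ψ'' dx / ∫|Ψ|² dx.
Expand each integrand as polynomial × e^(−2αx²) and use ∫x^(2j)·e^(−2αx²) dx = (2j−1)!!/(4α)^j · √(π/(2α)), odd powers → 0; here √(π/(2α)) = 0.92648. Differentiate with the product rule, d/dx e^(−αx²) = −2αx·e^(−αx²).
State is unnormalized: ∫|Ψ|² dx = 2.8639, and ∫Ψ*·(−ħ² Ψ'') dx = 2.6705, so ⟨p²⟩ = 2.6705 / 2.8639.
⟨p²⟩ = 0.93247.

0.932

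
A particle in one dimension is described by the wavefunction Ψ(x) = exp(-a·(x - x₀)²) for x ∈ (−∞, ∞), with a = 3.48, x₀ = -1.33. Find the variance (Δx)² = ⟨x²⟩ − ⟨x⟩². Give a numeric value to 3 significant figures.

0.0718

Compute ⟨x⟩ and ⟨x²⟩ separately, then (Δx)² = ⟨x²⟩ − ⟨x⟩².
Gaussian moments (u = x − x₀): ∫u^(2j)·e^(−2au²) du = (2j−1)!!/(4a)^j · √(π/(2a)), odd powers integrate to 0; here √(π/(2a)) = 0.67185.
Normalization: ∫|Ψ|² dx = 0.67185.
⟨x⟩ = -1.3300 and ⟨x²⟩ = 1.8407.
(Δx)² = 1.8407 − (-1.3300)² = 0.071839.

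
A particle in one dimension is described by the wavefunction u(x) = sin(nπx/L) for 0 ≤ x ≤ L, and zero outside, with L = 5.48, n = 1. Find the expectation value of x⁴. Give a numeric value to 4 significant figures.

102.9

⟨x⁴⟩ = ∫ x⁴·|u|² dx / ∫|u|² dx (integrals over the domain).
With sin²θ = (1 − cos2θ)/2 on 0 ≤ x ≤ L: ∫sin²(nπx/L) dx = L/2, ∫x·sin²(nπx/L) dx = L²/4, ∫x²·sin²(nπx/L) dx = L³·(1/6 − 1/(4n²π²)); higher powers xᵏ the same way, integrating xᵏ·cos(2nπx/L) by parts.
State is unnormalized: ∫|u|² dx = 2.7400, and ∫u*·x⁴·u dx = 281.89, so ⟨x⁴⟩ = 281.89 / 2.7400.
⟨x⁴⟩ = 102.88.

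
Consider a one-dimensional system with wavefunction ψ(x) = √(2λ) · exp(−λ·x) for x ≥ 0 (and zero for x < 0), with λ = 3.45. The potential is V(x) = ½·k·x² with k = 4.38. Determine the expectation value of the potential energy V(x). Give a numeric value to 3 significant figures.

⟨V⟩ = ∫ V(x)·|ψ|² dx.
Every integrand reduces to terms xʲ·e^(−2λx) on [0, ∞); use ∫₀^∞ xʲ·e^(−2λx) dx = j!/(2λ)^(j+1).
⟨V⟩ = 0.091997.

0.0920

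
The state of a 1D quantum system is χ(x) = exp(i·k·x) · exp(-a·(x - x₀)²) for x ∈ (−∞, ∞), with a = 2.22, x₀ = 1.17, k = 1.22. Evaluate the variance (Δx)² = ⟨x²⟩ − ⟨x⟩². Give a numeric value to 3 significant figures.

0.113

Compute ⟨x⟩ and ⟨x²⟩ separately, then (Δx)² = ⟨x²⟩ − ⟨x⟩².
Gaussian moments (u = x − x₀): ∫u^(2j)·e^(−2au²) du = (2j−1)!!/(4a)^j · √(π/(2a)), odd powers integrate to 0; here √(π/(2a)) = 0.84117.
Normalization: ∫|χ|² dx = 0.84117.
⟨x⟩ = 1.1700 and ⟨x²⟩ = 1.4815.
(Δx)² = 1.4815 − (1.1700)² = 0.11261.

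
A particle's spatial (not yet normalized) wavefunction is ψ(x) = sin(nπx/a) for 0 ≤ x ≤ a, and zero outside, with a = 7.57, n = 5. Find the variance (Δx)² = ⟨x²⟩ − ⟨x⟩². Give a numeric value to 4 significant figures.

Compute ⟨x⟩ and ⟨x²⟩ separately, then (Δx)² = ⟨x²⟩ − ⟨x⟩².
With sin²θ = (1 − cos2θ)/2 on 0 ≤ x ≤ a: ∫sin²(nπx/a) dx = a/2, ∫x·sin²(nπx/a) dx = a²/4, ∫x²·sin²(nπx/a) dx = a³·(1/6 − 1/(4n²π²)); higher powers xᵏ the same way, integrating xᵏ·cos(2nπx/a) by parts.
Normalization: ∫|ψ|² dx = 3.7850.
⟨x⟩ = 3.7850 and ⟨x²⟩ = 18.986.
(Δx)² = 18.986 − (3.7850)² = 4.6593.

4.659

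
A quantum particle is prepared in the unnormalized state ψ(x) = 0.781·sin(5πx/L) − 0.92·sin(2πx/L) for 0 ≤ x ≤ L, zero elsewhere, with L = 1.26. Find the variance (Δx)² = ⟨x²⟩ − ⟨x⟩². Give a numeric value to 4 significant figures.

0.1187

Compute ⟨x⟩ and ⟨x²⟩ separately, then (Δx)² = ⟨x²⟩ − ⟨x⟩².
On 0 ≤ x ≤ L (j ≠ l): ∫sin²(jπx/L) dx = L/2, ∫sin(jπx/L)·sin(lπx/L) dx = 0; diagonal moments ∫x·sin²(jπx/L) dx = L²/4, ∫x²·sin²(jπx/L) dx = L³·(1/6 − 1/(4j²π²)); cross terms ∫x·sin(jπx/L)·sin(lπx/L) dx = 0 for j + l even and −4jlL²/(π²(j² − l²)²) for j + l odd, ∫x²·sin(jπx/L)·sin(lπx/L) dx = (−1)^(j+l)·4jlL³/(π²(j² − l²)²); higher powers the same way via product-to-sum and parts.
Normalization: ∫|ψ|² dx = 0.91751.
⟨x⟩ = 0.65285 and ⟨x²⟩ = 0.54496.
(Δx)² = 0.54496 − (0.65285)² = 0.11874.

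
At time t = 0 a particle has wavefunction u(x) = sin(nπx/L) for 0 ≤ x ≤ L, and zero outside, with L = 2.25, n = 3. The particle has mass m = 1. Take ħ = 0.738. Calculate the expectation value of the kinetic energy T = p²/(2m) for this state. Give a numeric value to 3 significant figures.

4.78

T = −(ħ²/2m) d²/dx², so ⟨T⟩ = −(ħ²/2m) ∫ u*·u'' dx / ∫|u|² dx; with m = 1.
d/dx sin(nπx/L) = (nπ/L)·cos(nπx/L) and d²/dx² sin(nπx/L) = −(nπ/L)²·sin(nπx/L); on 0 ≤ x ≤ L, ∫sin²(nπx/L) dx = L/2 and ∫sin(nπx/L)·cos(nπx/L) dx = 0.
State is unnormalized: ∫|u|² dx = 1.1250, and ∫u*·(−ħ²/2m · u'') dx = 5.3754, so ⟨T⟩ = 5.3754 / 1.1250.
⟨T⟩ = 4.7782.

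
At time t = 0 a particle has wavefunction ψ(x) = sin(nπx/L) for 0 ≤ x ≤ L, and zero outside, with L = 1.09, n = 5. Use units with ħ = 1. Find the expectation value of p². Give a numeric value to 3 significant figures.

208.

p² ψ = −ħ² d²ψ/dx²; ⟨p²⟩ = −ħ² ∫ ψ*·ψ'' dx / ∫|ψ|² dx.
d/dx sin(nπx/L) = (nπ/L)·cos(nπx/L) and d²/dx² sin(nπx/L) = −(nπ/L)²·sin(nπx/L); on 0 ≤ x ≤ L, ∫sin²(nπx/L) dx = L/2 and ∫sin(nπx/L)·cos(nπx/L) dx = 0.
State is unnormalized: ∫|ψ|² dx = 0.54500, and ∫ψ*·(−ħ² ψ'') dx = 113.18, so ⟨p²⟩ = 113.18 / 0.54500.
⟨p²⟩ = 207.68.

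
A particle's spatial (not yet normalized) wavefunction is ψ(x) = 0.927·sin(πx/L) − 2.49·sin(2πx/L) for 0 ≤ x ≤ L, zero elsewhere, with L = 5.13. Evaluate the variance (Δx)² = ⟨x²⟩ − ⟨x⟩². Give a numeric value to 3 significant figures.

Compute ⟨x⟩ and ⟨x²⟩ separately, then (Δx)² = ⟨x²⟩ − ⟨x⟩².
On 0 ≤ x ≤ L (j ≠ l): ∫sin²(jπx/L) dx = L/2, ∫sin(jπx/L)·sin(lπx/L) dx = 0; diagonal moments ∫x·sin²(jπx/L) dx = L²/4, ∫x²·sin²(jπx/L) dx = L³·(1/6 − 1/(4j²π²)); cross terms ∫x·sin(jπx/L)·sin(lπx/L) dx = 0 for j + l even and −4jlL²/(π²(j² − l²)²) for j + l odd, ∫x²·sin(jπx/L)·sin(lπx/L) dx = (−1)^(j+l)·4jlL³/(π²(j² − l²)²); higher powers the same way via product-to-sum and parts.
Normalization: ∫|ψ|² dx = 18.107.
⟨x⟩ = 3.1693 and ⟨x²⟩ = 11.417.
(Δx)² = 11.417 − (3.1693)² = 1.3729.

1.37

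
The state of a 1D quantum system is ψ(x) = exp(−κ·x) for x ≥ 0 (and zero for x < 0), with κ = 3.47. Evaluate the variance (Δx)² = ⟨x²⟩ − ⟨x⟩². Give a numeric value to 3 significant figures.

Compute ⟨x⟩ and ⟨x²⟩ separately, then (Δx)² = ⟨x²⟩ − ⟨x⟩².
Every integrand reduces to terms xʲ·e^(−2κx) on [0, ∞); use ∫₀^∞ xʲ·e^(−2κx) dx = j!/(2κ)^(j+1).
Normalization: ∫|ψ|² dx = 0.14409.
⟨x⟩ = 0.14409 and ⟨x²⟩ = 0.041525.
(Δx)² = 0.041525 − (0.14409)² = 0.020763.

0.0208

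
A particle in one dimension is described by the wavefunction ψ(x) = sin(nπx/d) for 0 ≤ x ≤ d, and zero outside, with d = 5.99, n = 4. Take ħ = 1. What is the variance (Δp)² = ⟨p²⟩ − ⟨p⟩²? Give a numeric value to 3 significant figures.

Compute ⟨p⟩ and ⟨p²⟩ separately; (Δp)² = ⟨p²⟩ − ⟨p⟩².
d/dx sin(nπx/d) = (nπ/d)·cos(nπx/d) and d²/dx² sin(nπx/d) = −(nπ/d)²·sin(nπx/d); on 0 ≤ x ≤ d, ∫sin²(nπx/d) dx = d/2 and ∫sin(nπx/d)·cos(nπx/d) dx = 0.
Normalization: ∫|ψ|² dx = 2.9950.
⟨p⟩ = 0.0000 and ⟨p²⟩ = 4.4011.
(Δp)² = 4.4011 − (0.0000)² = 4.4011.

4.40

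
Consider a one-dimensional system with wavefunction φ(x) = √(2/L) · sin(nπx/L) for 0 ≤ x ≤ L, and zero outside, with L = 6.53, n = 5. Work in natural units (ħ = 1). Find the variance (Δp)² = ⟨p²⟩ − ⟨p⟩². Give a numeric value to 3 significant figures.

5.79

Compute ⟨p⟩ and ⟨p²⟩ separately; (Δp)² = ⟨p²⟩ − ⟨p⟩².
d/dx sin(nπx/L) = (nπ/L)·cos(nπx/L) and d²/dx² sin(nπx/L) = −(nπ/L)²·sin(nπx/L); on 0 ≤ x ≤ L, ∫sin²(nπx/L) dx = L/2 and ∫sin(nπx/L)·cos(nπx/L) dx = 0.
⟨p⟩ = 0.0000 and ⟨p²⟩ = 5.7865.
(Δp)² = 5.7865 − (0.0000)² = 5.7865.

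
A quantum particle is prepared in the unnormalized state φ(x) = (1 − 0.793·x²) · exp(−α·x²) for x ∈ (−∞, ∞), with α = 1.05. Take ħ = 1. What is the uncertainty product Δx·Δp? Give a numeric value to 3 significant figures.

0.554

Δx = √(⟨x²⟩−⟨x⟩²), Δp = √(⟨p²⟩−⟨p⟩²).
Expand each integrand as polynomial × e^(−2αx²) and use ∫x^(2j)·e^(−2αx²) dx = (2j−1)!!/(4α)^j · √(π/(2α)), odd powers → 0; here √(π/(2α)) = 1.2231. Differentiate with the product rule, d/dx e^(−αx²) = −2αx·e^(−αx²).
Normalization: ∫|φ|² dx = 0.89205.
⟨x⟩ = 0.0000, ⟨x²⟩ = 0.13120 ⇒ Δx = 0.36221.
⟨p⟩ = 0.0000, ⟨p²⟩ = 2.3426 ⇒ Δp = 1.5306.
Δx·Δp = 0.55438.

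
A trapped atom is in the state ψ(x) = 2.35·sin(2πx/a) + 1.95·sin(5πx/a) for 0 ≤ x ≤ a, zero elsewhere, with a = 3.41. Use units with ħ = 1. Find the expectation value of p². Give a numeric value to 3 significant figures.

10.7

p² ψ = −ħ² d²ψ/dx²; ⟨p²⟩ = −ħ² ∫ ψ*·ψ'' dx / ∫|ψ|² dx.
d²/dx² sin(jπx/a) = −(jπ/a)²·sin(jπx/a); on 0 ≤ x ≤ a, ∫sin²(jπx/a) dx = a/2 and ∫sin(jπx/a)·sin(lπx/a) dx = 0 for j ≠ l, so only diagonal terms survive in ∫|ψ|² and ∫ψ·ψ″; ∫ψ·ψ′ dx = [ψ²/2] between the walls = 0.
State is unnormalized: ∫|ψ|² dx = 15.899, and ∫ψ*·(−ħ² ψ'') dx = 169.54, so ⟨p²⟩ = 169.54 / 15.899.
⟨p²⟩ = 10.663.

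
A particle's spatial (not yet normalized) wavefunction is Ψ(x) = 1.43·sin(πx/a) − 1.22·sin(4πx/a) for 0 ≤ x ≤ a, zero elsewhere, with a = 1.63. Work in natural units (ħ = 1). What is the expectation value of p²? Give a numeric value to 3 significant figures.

27.2

p² Ψ = −ħ² d²Ψ/dx²; ⟨p²⟩ = −ħ² ∫ Ψ*·Ψ'' dx / ∫|Ψ|² dx.
d²/dx² sin(jπx/a) = −(jπ/a)²·sin(jπx/a); on 0 ≤ x ≤ a, ∫sin²(jπx/a) dx = a/2 and ∫sin(jπx/a)·sin(lπx/a) dx = 0 for j ≠ l, so only diagonal terms survive in ∫|Ψ|² and ∫Ψ·Ψ″; ∫Ψ·Ψ′ dx = [Ψ²/2] between the walls = 0.
State is unnormalized: ∫|Ψ|² dx = 2.8796, and ∫Ψ*·(−ħ² Ψ'') dx = 78.289, so ⟨p²⟩ = 78.289 / 2.8796.
⟨p²⟩ = 27.187.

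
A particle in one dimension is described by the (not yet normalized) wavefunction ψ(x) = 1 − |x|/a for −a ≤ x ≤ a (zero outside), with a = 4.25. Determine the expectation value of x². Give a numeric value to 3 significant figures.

1.81

⟨x²⟩ = ∫ x²·|ψ|² dx / ∫|ψ|² dx (integrals over the domain).
ψ is even, so ∫ over [−a, a] = 2∫₀ᵃ with ψ = 1 − x/a there: ∫₀ᵃ (1 − x/a)² dx = a/3, ∫₀ᵃ x²(1 − x/a)² dx = a³/30, ∫₀ᵃ x⁴(1 − x/a)² dx = a⁵/105.
State is unnormalized: ∫|ψ|² dx = 2.8333, and ∫ψ*·x²·ψ dx = 5.1177, so ⟨x²⟩ = 5.1177 / 2.8333.
⟨x²⟩ = 1.8063.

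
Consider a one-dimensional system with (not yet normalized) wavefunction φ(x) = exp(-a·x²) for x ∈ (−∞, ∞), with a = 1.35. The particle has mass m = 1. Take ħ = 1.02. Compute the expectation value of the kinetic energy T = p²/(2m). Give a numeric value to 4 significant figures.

T = −(ħ²/2m) d²/dx², so ⟨T⟩ = −(ħ²/2m) ∫ φ*·φ'' dx / ∫|φ|² dx; with m = 1.
Gaussian moments: ∫x^(2j)·e^(−2ax²) dx = (2j−1)!!/(4a)^j · √(π/(2a)), odd powers integrate to 0; here √(π/(2a)) = 1.0787. Derivatives: d/dx e^(−ax²) = −2ax·e^(−ax²), d²/dx² e^(−ax²) = (4a²x² − 2a)·e^(−ax²).
State is unnormalized: ∫|φ|² dx = 1.0787, and ∫φ*·(−ħ²/2m · φ'') dx = 0.75753, so ⟨T⟩ = 0.75753 / 1.0787.
⟨T⟩ = 0.70227.

0.7023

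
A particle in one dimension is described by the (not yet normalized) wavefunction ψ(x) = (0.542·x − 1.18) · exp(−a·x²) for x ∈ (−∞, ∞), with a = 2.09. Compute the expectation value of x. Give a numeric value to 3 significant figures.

⟨x⟩ = ∫ x·|ψ|² dx / ∫|ψ|² dx (integrals over the domain).
Expand each integrand as polynomial × e^(−2ax²) and use ∫x^(2j)·e^(−2ax²) dx = (2j−1)!!/(4a)^j · √(π/(2a)), odd powers → 0; here √(π/(2a)) = 0.86694.
State is unnormalized: ∫|ψ|² dx = 1.2376, and ∫ψ*·x·ψ dx = -0.13265, so ⟨x⟩ = -0.13265 / 1.2376.
⟨x⟩ = -0.10718.

-0.107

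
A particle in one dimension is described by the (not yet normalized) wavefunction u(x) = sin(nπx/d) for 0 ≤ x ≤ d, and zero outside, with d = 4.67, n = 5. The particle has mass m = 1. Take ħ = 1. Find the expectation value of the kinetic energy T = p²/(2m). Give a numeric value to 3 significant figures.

T = −(ħ²/2m) d²/dx², so ⟨T⟩ = −(ħ²/2m) ∫ u*·u'' dx / ∫|u|² dx; with m = 1.
d/dx sin(nπx/d) = (nπ/d)·cos(nπx/d) and d²/dx² sin(nπx/d) = −(nπ/d)²·sin(nπx/d); on 0 ≤ x ≤ d, ∫sin²(nπx/d) dx = d/2 and ∫sin(nπx/d)·cos(nπx/d) dx = 0.
State is unnormalized: ∫|u|² dx = 2.3350, and ∫u*·(−ħ²/2m · u'') dx = 13.209, so ⟨T⟩ = 13.209 / 2.3350.
⟨T⟩ = 5.6569.

5.66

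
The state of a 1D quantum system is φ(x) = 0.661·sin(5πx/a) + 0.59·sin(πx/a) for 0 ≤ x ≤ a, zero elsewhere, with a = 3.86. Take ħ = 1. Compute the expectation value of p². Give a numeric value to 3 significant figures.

9.51

p² φ = −ħ² d²φ/dx²; ⟨p²⟩ = −ħ² ∫ φ*·φ'' dx / ∫|φ|² dx.
d²/dx² sin(jπx/a) = −(jπ/a)²·sin(jπx/a); on 0 ≤ x ≤ a, ∫sin²(jπx/a) dx = a/2 and ∫sin(jπx/a)·sin(lπx/a) dx = 0 for j ≠ l, so only diagonal terms survive in ∫|φ|² and ∫φ·φ″; ∫φ·φ′ dx = [φ²/2] between the walls = 0.
State is unnormalized: ∫|φ|² dx = 1.5151, and ∫φ*·(−ħ² φ'') dx = 14.410, so ⟨p²⟩ = 14.410 / 1.5151.
⟨p²⟩ = 9.5107.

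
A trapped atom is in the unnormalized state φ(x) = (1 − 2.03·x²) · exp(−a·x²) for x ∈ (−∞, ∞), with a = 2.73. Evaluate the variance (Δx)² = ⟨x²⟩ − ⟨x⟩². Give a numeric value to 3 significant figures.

0.0504

Compute ⟨x⟩ and ⟨x²⟩ separately, then (Δx)² = ⟨x²⟩ − ⟨x⟩².
Expand each integrand as polynomial × e^(−2ax²) and use ∫x^(2j)·e^(−2ax²) dx = (2j−1)!!/(4a)^j · √(π/(2a)), odd powers → 0; here √(π/(2a)) = 0.75854.
Normalization: ∫|φ|² dx = 0.55516.
⟨x⟩ = 0.0000 and ⟨x²⟩ = 0.050423.
(Δx)² = 0.050423 − (0.0000)² = 0.050423.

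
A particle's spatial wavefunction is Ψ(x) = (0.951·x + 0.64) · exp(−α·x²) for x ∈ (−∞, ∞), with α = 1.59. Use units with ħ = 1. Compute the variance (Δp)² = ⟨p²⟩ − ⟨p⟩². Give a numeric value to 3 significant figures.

2.41

Compute ⟨p⟩ and ⟨p²⟩ separately; (Δp)² = ⟨p²⟩ − ⟨p⟩².
Expand each integrand as polynomial × e^(−2αx²) and use ∫x^(2j)·e^(−2αx²) dx = (2j−1)!!/(4α)^j · √(π/(2α)), odd powers → 0; here √(π/(2α)) = 0.99394. Differentiate with the product rule, d/dx e^(−αx²) = −2αx·e^(−αx²).
Normalization: ∫|Ψ|² dx = 0.54846.
⟨p⟩ = 0.0000 and ⟨p²⟩ = 2.4095.
(Δp)² = 2.4095 − (0.0000)² = 2.4095.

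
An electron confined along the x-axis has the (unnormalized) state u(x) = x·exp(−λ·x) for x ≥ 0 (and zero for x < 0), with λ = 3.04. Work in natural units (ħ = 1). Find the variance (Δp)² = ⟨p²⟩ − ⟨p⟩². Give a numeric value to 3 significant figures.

Compute ⟨p⟩ and ⟨p²⟩ separately; (Δp)² = ⟨p²⟩ − ⟨p⟩².
Differentiate x·exp(−λ·x) with the product rule; every integrand then reduces to terms xʲ·e^(−2λx) on [0, ∞), with ∫₀^∞ xʲ·e^(−2λx) dx = j!/(2λ)^(j+1).
Normalization: ∫|u|² dx = 0.0088986.
⟨p⟩ = 0.0000 and ⟨p²⟩ = 9.2416.
(Δp)² = 9.2416 − (0.0000)² = 9.2416.

9.24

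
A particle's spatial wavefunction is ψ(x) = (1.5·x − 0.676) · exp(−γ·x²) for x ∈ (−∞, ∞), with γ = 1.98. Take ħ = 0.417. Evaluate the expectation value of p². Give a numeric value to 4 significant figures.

p² ψ = −ħ² d²ψ/dx²; ⟨p²⟩ = −ħ² ∫ ψ*·ψ'' dx / ∫|ψ|² dx.
Expand each integrand as polynomial × e^(−2γx²) and use ∫x^(2j)·e^(−2γx²) dx = (2j−1)!!/(4γ)^j · √(π/(2γ)), odd powers → 0; here √(π/(2γ)) = 0.89069. Differentiate with the product rule, d/dx e^(−γx²) = −2γx·e^(−γx²).
State is unnormalized: ∫|ψ|² dx = 0.66006, and ∫ψ*·(−ħ² ψ'') dx = 0.40150, so ⟨p²⟩ = 0.40150 / 0.66006.
⟨p²⟩ = 0.60828.

0.6083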